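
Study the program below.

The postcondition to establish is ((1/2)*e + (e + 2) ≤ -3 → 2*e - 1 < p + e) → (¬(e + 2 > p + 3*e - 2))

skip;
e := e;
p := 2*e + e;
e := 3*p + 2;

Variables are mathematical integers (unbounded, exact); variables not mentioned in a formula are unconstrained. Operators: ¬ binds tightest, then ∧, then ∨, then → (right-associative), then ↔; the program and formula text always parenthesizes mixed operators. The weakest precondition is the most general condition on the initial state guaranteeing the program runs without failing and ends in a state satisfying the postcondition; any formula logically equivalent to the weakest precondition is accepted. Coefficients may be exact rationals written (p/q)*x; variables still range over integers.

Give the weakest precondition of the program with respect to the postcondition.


Working backward. After the program, the postcondition ((1/2)*e + (e + 2) ≤ -3 → 2*e - 1 < p + e) → (¬(e + 2 > p + 3*e - 2)) must hold; in canonical form it is ((3/2)*e ≤ -5 → e < p + 1) → (¬(2*e + p < 4)).
Before e := 3*p + 2: ((9/2)*p ≤ -8 → 2*p < -1) → (¬(7*p < 0))
Before p := 2*e + e: ((27/2)*e ≤ -8 → 6*e < -1) → (¬(21*e < 0))
Before e := e: ((27/2)*e ≤ -8 → 6*e < -1) → (¬(21*e < 0))
Before skip: ((27/2)*e ≤ -8 → 6*e < -1) → (¬(21*e < 0))
Answer: WP = ((27/2)*e ≤ -8 → 6*e < -1) → (¬(21*e < 0))


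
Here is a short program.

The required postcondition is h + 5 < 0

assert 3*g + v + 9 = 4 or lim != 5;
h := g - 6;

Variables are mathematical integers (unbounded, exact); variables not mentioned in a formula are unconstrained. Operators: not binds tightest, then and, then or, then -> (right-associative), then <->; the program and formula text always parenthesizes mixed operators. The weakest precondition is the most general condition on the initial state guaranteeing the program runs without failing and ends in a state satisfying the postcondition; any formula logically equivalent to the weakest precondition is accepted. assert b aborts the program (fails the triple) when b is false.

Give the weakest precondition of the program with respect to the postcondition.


Working backward. After the program, the postcondition h + 5 < 0 must hold; in canonical form it is h < -5.
Before h := g - 6: g < 1
Before assert 3*g + v + 9 = 4 or lim != 5: (3*g + v = -5 or lim != 5) and g < 1
Answer: WP = (3*g + v = -5 or lim != 5) and g < 1


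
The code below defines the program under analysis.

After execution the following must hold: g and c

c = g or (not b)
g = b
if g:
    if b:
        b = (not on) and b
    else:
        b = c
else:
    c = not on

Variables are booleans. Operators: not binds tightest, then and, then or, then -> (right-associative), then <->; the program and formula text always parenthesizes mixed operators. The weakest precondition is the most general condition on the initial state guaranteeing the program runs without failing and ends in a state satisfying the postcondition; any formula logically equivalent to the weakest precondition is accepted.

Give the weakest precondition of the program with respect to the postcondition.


Working backward. After the program, g and c must hold.
Then branch requires (b -> (g and c)) and ((not b) -> (g and c)); else branch requires g and (not on).
Before the if: (g -> ((b -> (g and c)) and ((not b) -> (g and c)))) and ((not g) -> (g and (not on)))
Before g := b: (b -> ((b -> (b and c)) and ((not b) -> (b and c)))) and ((not b) -> (b and (not on)))
Before c := g or (not b): (b -> ((b -> (b and (g or (not b)))) and ((not b) -> (b and (g or (not b)))))) and ((not b) -> (b and (not on)))
Answer: WP = (b -> ((b -> (b and (g or (not b)))) and ((not b) -> (b and (g or (not b)))))) and ((not b) -> (b and (not on)))


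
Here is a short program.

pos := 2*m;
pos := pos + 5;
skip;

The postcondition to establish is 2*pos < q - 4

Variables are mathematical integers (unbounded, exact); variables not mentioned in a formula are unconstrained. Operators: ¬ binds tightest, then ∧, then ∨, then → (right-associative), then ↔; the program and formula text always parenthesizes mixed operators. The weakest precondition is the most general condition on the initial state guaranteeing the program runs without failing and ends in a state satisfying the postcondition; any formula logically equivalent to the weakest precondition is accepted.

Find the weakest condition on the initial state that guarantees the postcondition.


Working backward. After the program, 2*pos < q - 4 must hold.
Before skip: 2*pos < q - 4
Before pos := pos + 5: 2*pos < q - 14
Before pos := 2*m: 4*m < q - 14
Answer: WP = 4*m < q - 14


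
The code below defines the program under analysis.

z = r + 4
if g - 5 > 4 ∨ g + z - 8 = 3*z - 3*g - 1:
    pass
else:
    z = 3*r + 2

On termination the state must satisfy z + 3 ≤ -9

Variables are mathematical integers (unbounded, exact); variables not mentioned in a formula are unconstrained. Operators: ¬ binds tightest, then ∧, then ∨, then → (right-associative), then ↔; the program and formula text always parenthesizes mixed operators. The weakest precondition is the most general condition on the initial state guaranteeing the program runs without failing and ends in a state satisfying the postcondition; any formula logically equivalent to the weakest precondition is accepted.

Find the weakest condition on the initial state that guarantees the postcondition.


Working backward. After the program, the postcondition z + 3 ≤ -9 must hold; in canonical form it is z ≤ -12.
Then branch requires z ≤ -12; else branch requires 3*r ≤ -14.
Before the if: ((g > 9 ∨ 4*g = 2*z + 7) → z ≤ -12) ∧ ((¬(g > 9 ∨ 4*g = 2*z + 7)) → 3*r ≤ -14)
Before z := r + 4: ((g > 9 ∨ 4*g = 2*r + 15) → r ≤ -16) ∧ ((¬(g > 9 ∨ 4*g = 2*r + 15)) → 3*r ≤ -14)
Answer: WP = ((g > 9 ∨ 4*g = 2*r + 15) → r ≤ -16) ∧ ((¬(g > 9 ∨ 4*g = 2*r + 15)) → 3*r ≤ -14)


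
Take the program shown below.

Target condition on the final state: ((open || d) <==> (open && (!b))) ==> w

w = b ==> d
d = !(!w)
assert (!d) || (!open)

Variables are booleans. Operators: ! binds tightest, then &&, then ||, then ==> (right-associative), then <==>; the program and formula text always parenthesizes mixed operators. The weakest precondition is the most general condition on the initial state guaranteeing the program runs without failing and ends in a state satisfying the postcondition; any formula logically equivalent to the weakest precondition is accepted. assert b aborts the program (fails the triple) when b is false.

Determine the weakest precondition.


Working backward. After the program, ((open || d) <==> (open && (!b))) ==> w must hold.
Before assert (!d) || (!open): ((!d) || (!open)) && (((open || d) <==> (open && (!b))) ==> w)
Before d := !(!w): ((!w) || (!open)) && (((open || w) <==> (open && (!b))) ==> w)
Before w := b ==> d: ((!(b ==> d)) || (!open)) && (((open || (b ==> d)) <==> (open && (!b))) ==> (b ==> d))
Answer: WP = ((!(b ==> d)) || (!open)) && (((open || (b ==> d)) <==> (open && (!b))) ==> (b ==> d))


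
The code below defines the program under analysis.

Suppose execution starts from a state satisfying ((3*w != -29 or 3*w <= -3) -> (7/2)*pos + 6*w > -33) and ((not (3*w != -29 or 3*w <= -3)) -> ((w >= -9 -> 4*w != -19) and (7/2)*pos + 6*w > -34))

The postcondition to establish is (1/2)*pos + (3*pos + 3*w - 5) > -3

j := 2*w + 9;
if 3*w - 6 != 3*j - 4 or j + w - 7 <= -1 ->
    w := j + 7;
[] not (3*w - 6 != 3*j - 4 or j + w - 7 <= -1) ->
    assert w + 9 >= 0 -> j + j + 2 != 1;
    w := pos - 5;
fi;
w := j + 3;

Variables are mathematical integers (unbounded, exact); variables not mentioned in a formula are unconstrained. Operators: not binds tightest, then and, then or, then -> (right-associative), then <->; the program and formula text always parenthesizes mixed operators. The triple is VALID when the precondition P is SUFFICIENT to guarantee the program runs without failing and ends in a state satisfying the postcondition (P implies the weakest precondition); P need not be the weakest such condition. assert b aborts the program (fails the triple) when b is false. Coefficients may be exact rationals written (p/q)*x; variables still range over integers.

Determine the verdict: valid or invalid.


Working backward. After the program, the postcondition (1/2)*pos + (3*pos + 3*w - 5) > -3 must hold; in canonical form it is (7/2)*pos + 3*w > 2.
Before w := j + 3: 3*j + (7/2)*pos > -7
Then branch requires 3*j + (7/2)*pos > -7; else branch requires (w >= -9 -> 2*j != -1) and 3*j + (7/2)*pos > -7.
Before the if: ((3*w != 3*j + 2 or j + w <= 6) -> 3*j + (7/2)*pos > -7) and ((not (3*w != 3*j + 2 or j + w <= 6)) -> ((w >= -9 -> 2*j != -1) and 3*j + (7/2)*pos > -7))
Before j := 2*w + 9: ((3*w != -29 or 3*w <= -3) -> (7/2)*pos + 6*w > -34) and ((not (3*w != -29 or 3*w <= -3)) -> ((w >= -9 -> 4*w != -19) and (7/2)*pos + 6*w > -34))
The weakest precondition is ((3*w != -29 or 3*w <= -3) -> (7/2)*pos + 6*w > -34) and ((not (3*w != -29 or 3*w <= -3)) -> ((w >= -9 -> 4*w != -19) and (7/2)*pos + 6*w > -34)).
Check whether ((3*w != -29 or 3*w <= -3) -> (7/2)*pos + 6*w > -33) and ((not (3*w != -29 or 3*w <= -3)) -> ((w >= -9 -> 4*w != -19) and (7/2)*pos + 6*w > -34)) implies it.
Every state satisfying the precondition satisfies the weakest precondition: the implication holds.
Answer: valid


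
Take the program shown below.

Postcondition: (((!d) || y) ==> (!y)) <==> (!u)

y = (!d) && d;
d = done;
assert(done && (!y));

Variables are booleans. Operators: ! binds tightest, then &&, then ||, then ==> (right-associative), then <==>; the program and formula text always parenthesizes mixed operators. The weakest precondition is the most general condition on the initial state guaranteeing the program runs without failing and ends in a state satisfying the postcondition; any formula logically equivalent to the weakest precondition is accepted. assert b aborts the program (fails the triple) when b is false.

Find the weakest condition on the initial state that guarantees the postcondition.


Working backward. After the program, (((!d) || y) ==> (!y)) <==> (!u) must hold.
Before assert done && (!y): done && (!y) && ((((!d) || y) ==> (!y)) <==> (!u))
Before d := done: done && (!y) && ((((!done) || y) ==> (!y)) <==> (!u))
Before y := (!d) && d: done && (!u)
Answer: WP = done && (!u)


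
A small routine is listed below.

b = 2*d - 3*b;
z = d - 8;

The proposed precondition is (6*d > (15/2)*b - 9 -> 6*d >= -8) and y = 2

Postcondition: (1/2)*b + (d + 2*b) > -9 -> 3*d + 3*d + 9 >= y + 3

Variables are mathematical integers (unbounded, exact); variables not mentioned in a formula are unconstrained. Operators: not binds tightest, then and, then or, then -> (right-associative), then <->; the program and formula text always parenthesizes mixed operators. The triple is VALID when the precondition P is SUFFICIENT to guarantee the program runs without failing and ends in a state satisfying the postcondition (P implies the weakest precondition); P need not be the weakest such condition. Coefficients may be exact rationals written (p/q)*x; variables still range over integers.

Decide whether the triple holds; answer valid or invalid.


Working backward. After the program, the postcondition (1/2)*b + (d + 2*b) > -9 -> 3*d + 3*d + 9 >= y + 3 must hold; in canonical form it is (5/2)*b + d > -9 -> 6*d >= y - 6.
Before z := d - 8: (5/2)*b + d > -9 -> 6*d >= y - 6
Before b := 2*d - 3*b: 6*d > (15/2)*b - 9 -> 6*d >= y - 6
The weakest precondition is 6*d > (15/2)*b - 9 -> 6*d >= y - 6.
Check whether (6*d > (15/2)*b - 9 -> 6*d >= -8) and y = 2 implies it.
Countermodel: at the initial state b = 0, d = -1, y = 2, the precondition holds but the weakest precondition fails.
Answer: invalid


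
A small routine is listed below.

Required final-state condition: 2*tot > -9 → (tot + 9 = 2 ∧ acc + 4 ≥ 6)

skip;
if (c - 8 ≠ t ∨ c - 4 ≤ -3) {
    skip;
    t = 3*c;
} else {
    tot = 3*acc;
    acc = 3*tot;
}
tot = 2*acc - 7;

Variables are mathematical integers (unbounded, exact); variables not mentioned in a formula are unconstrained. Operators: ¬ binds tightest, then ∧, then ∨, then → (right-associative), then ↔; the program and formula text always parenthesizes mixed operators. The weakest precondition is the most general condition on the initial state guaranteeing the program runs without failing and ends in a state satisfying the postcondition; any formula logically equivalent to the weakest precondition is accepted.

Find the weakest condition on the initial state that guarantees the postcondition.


Working backward. After the program, the postcondition 2*tot > -9 → (tot + 9 = 2 ∧ acc + 4 ≥ 6) must hold; in canonical form it is 2*tot > -9 → (tot = -7 ∧ acc ≥ 2).
Before tot := 2*acc - 7: 4*acc > 5 → (2*acc = 0 ∧ acc ≥ 2)
Then branch requires 4*acc > 5 → (2*acc = 0 ∧ acc ≥ 2); else branch requires 36*acc > 5 → (18*acc = 0 ∧ 9*acc ≥ 2).
Before the if: ((c ≠ t + 8 ∨ c ≤ 1) → (4*acc > 5 → (2*acc = 0 ∧ acc ≥ 2))) ∧ ((¬(c ≠ t + 8 ∨ c ≤ 1)) → (36*acc > 5 → (18*acc = 0 ∧ 9*acc ≥ 2)))
Before skip: ((c ≠ t + 8 ∨ c ≤ 1) → (4*acc > 5 → (2*acc = 0 ∧ acc ≥ 2))) ∧ ((¬(c ≠ t + 8 ∨ c ≤ 1)) → (36*acc > 5 → (18*acc = 0 ∧ 9*acc ≥ 2)))
Answer: WP = ((c ≠ t + 8 ∨ c ≤ 1) → (4*acc > 5 → (2*acc = 0 ∧ acc ≥ 2))) ∧ ((¬(c ≠ t + 8 ∨ c ≤ 1)) → (36*acc > 5 → (18*acc = 0 ∧ 9*acc ≥ 2)))


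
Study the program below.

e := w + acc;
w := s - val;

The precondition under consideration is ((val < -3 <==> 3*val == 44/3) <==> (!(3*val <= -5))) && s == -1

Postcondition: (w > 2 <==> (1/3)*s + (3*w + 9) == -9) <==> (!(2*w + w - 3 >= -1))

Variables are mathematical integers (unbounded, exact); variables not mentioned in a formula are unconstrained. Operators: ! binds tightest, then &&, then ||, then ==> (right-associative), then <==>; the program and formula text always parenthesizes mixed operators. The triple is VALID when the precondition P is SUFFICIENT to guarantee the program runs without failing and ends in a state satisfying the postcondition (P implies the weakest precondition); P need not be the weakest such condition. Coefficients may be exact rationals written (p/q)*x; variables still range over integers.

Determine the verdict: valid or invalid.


Working backward. After the program, the postcondition (w > 2 <==> (1/3)*s + (3*w + 9) == -9) <==> (!(2*w + w - 3 >= -1)) must hold; in canonical form it is (w > 2 <==> (1/3)*s + 3*w == -18) <==> (!(3*w >= 2)).
Before w := s - val: (s > val + 2 <==> (10/3)*s == 3*val - 18) <==> (!(3*s >= 3*val + 2))
Before e := w + acc: (s > val + 2 <==> (10/3)*s == 3*val - 18) <==> (!(3*s >= 3*val + 2))
The weakest precondition is (s > val + 2 <==> (10/3)*s == 3*val - 18) <==> (!(3*s >= 3*val + 2)).
Check whether ((val < -3 <==> 3*val == 44/3) <==> (!(3*val <= -5))) && s == -1 implies it.
Every state satisfying the precondition satisfies the weakest precondition: the implication holds.
Answer: valid


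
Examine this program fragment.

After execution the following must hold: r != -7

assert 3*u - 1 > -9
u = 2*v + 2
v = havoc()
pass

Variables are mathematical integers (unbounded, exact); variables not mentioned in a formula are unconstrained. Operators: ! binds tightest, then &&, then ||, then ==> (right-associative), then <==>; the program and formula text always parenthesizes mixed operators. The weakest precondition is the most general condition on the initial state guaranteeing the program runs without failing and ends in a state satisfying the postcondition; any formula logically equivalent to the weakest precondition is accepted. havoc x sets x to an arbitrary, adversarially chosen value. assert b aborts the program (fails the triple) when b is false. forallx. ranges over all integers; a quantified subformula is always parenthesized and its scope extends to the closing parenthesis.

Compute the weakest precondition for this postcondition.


Working backward. After the program, r != -7 must hold.
Before skip: r != -7
Before havoc v: r != -7
Before u := 2*v + 2: r != -7
Before assert 3*u - 1 > -9: 3*u > -8 && r != -7
Answer: WP = 3*u > -8 && r != -7


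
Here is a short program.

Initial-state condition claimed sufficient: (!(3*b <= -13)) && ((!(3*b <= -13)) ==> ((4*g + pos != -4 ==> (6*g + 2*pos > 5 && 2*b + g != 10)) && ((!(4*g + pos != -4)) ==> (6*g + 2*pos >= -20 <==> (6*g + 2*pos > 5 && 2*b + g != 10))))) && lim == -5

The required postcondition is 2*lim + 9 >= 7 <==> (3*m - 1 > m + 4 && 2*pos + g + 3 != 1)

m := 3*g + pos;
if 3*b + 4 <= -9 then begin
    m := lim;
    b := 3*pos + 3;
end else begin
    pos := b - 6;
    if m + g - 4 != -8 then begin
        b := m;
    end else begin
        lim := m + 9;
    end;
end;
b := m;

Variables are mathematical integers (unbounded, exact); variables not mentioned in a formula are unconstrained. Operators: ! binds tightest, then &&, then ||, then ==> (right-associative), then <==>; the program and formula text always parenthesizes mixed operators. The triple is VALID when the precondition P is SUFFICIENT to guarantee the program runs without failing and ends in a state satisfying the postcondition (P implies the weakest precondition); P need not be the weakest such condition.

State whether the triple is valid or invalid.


Working backward. After the program, the postcondition 2*lim + 9 >= 7 <==> (3*m - 1 > m + 4 && 2*pos + g + 3 != 1) must hold; in canonical form it is 2*lim >= -2 <==> (2*m > 5 && g + 2*pos != -2).
Before b := m: 2*lim >= -2 <==> (2*m > 5 && g + 2*pos != -2)
Then branch requires 2*lim >= -2 <==> (2*lim > 5 && g + 2*pos != -2); else branch requires (g + m != -4 ==> (2*lim >= -2 <==> (2*m > 5 && 2*b + g != 10))) && ((!(g + m != -4)) ==> (2*m >= -20 <==> (2*m > 5 && 2*b + g != 10))).
Before the if: (3*b <= -13 ==> (2*lim >= -2 <==> (2*lim > 5 && g + 2*pos != -2))) && ((!(3*b <= -13)) ==> ((g + m != -4 ==> (2*lim >= -2 <==> (2*m > 5 && 2*b + g != 10))) && ((!(g + m != -4)) ==> (2*m >= -20 <==> (2*m > 5 && 2*b + g != 10)))))
Before m := 3*g + pos: (3*b <= -13 ==> (2*lim >= -2 <==> (2*lim > 5 && g + 2*pos != -2))) && ((!(3*b <= -13)) ==> ((4*g + pos != -4 ==> (2*lim >= -2 <==> (6*g + 2*pos > 5 && 2*b + g != 10))) && ((!(4*g + pos != -4)) ==> (6*g + 2*pos >= -20 <==> (6*g + 2*pos > 5 && 2*b + g != 10)))))
The weakest precondition is (3*b <= -13 ==> (2*lim >= -2 <==> (2*lim > 5 && g + 2*pos != -2))) && ((!(3*b <= -13)) ==> ((4*g + pos != -4 ==> (2*lim >= -2 <==> (6*g + 2*pos > 5 && 2*b + g != 10))) && ((!(4*g + pos != -4)) ==> (6*g + 2*pos >= -20 <==> (6*g + 2*pos > 5 && 2*b + g != 10))))).
Check whether (!(3*b <= -13)) && ((!(3*b <= -13)) ==> ((4*g + pos != -4 ==> (6*g + 2*pos > 5 && 2*b + g != 10)) && ((!(4*g + pos != -4)) ==> (6*g + 2*pos >= -20 <==> (6*g + 2*pos > 5 && 2*b + g != 10))))) && lim == -5 implies it.
Countermodel: at the initial state b = 0, g = -8, lim = -5, pos = 27, the precondition holds but the weakest precondition fails.
Answer: invalid


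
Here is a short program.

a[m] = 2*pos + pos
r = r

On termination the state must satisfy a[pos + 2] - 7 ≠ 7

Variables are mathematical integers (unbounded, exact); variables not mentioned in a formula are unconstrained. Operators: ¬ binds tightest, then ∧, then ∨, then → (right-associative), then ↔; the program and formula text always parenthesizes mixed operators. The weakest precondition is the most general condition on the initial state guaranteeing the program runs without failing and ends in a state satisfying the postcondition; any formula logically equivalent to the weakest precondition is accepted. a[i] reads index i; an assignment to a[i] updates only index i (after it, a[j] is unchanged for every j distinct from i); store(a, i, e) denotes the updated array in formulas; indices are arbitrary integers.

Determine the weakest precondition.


Working backward. After the program, the postcondition a[pos + 2] - 7 ≠ 7 must hold; in canonical form it is a[pos + 2] ≠ 14.
Before r := r: a[pos + 2] ≠ 14
Before a[m] := 2*pos + pos: store(a, m, 3*pos)[pos + 2] ≠ 14
Answer: WP = store(a, m, 3*pos)[pos + 2] ≠ 14


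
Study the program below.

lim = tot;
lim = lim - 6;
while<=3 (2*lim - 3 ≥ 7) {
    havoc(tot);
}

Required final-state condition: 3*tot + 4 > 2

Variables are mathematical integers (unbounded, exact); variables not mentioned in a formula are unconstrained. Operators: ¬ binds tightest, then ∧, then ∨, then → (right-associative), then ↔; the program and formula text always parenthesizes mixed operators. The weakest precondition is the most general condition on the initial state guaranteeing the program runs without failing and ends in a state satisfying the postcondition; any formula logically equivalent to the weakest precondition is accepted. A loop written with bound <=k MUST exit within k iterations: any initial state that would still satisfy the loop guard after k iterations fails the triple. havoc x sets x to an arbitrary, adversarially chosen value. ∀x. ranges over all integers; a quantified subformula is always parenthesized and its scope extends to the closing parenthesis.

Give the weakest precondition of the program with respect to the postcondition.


Working backward. After the program, the postcondition 3*tot + 4 > 2 must hold; in canonical form it is 3*tot > -2.
Before the loop (bound <=3), unroll the exhaustion recursion (WP_0 = exit-now case; WP_j = one more guarded iteration, up to j = 3):
  WP_0: (¬(2*lim ≥ 10)) ∧ 3*tot > -2
  WP_1: (2*lim ≥ 10 → (∀tot_1. ((¬(2*lim ≥ 10)) ∧ 3*tot_1 > -2))) ∧ ((¬(2*lim ≥ 10)) → 3*tot > -2)
  WP_2: (2*lim ≥ 10 → (∀tot_2. ((2*lim ≥ 10 → (∀tot_1. ((¬(2*lim ≥ 10)) ∧ 3*tot_1 > -2))) ∧ ((¬(2*lim ≥ 10)) → 3*tot_2 > -2)))) ∧ ((¬(2*lim ≥ 10)) → 3*tot > -2)
  WP_3: (2*lim ≥ 10 → (∀tot_3. ((2*lim ≥ 10 → (∀tot_2. ((2*lim ≥ 10 → (∀tot_1. ((¬(2*lim ≥ 10)) ∧ 3*tot_1 > -2))) ∧ ((¬(2*lim ≥ 10)) → 3*tot_2 > -2)))) ∧ ((¬(2*lim ≥ 10)) → 3*tot_3 > -2)))) ∧ ((¬(2*lim ≥ 10)) → 3*tot > -2)
So before the loop: (2*lim ≥ 10 → (∀tot_3. ((2*lim ≥ 10 → (∀tot_2. ((2*lim ≥ 10 → (∀tot_1. ((¬(2*lim ≥ 10)) ∧ 3*tot_1 > -2))) ∧ ((¬(2*lim ≥ 10)) → 3*tot_2 > -2)))) ∧ ((¬(2*lim ≥ 10)) → 3*tot_3 > -2)))) ∧ ((¬(2*lim ≥ 10)) → 3*tot > -2)
Before lim := lim - 6: (2*lim ≥ 22 → (∀tot_3. ((2*lim ≥ 22 → (∀tot_2. ((2*lim ≥ 22 → (∀tot_1. ((¬(2*lim ≥ 22)) ∧ 3*tot_1 > -2))) ∧ ((¬(2*lim ≥ 22)) → 3*tot_2 > -2)))) ∧ ((¬(2*lim ≥ 22)) → 3*tot_3 > -2)))) ∧ ((¬(2*lim ≥ 22)) → 3*tot > -2)
Before lim := tot: (2*tot ≥ 22 → (∀tot_3. ((2*tot ≥ 22 → (∀tot_2. ((2*tot ≥ 22 → (∀tot_1. ((¬(2*tot ≥ 22)) ∧ 3*tot_1 > -2))) ∧ ((¬(2*tot ≥ 22)) → 3*tot_2 > -2)))) ∧ ((¬(2*tot ≥ 22)) → 3*tot_3 > -2)))) ∧ ((¬(2*tot ≥ 22)) → 3*tot > -2)
Answer: WP = (2*tot ≥ 22 → (∀tot_3. ((2*tot ≥ 22 → (∀tot_2. ((2*tot ≥ 22 → (∀tot_1. ((¬(2*tot ≥ 22)) ∧ 3*tot_1 > -2))) ∧ ((¬(2*tot ≥ 22)) → 3*tot_2 > -2)))) ∧ ((¬(2*tot ≥ 22)) → 3*tot_3 > -2)))) ∧ ((¬(2*tot ≥ 22)) → 3*tot > -2)


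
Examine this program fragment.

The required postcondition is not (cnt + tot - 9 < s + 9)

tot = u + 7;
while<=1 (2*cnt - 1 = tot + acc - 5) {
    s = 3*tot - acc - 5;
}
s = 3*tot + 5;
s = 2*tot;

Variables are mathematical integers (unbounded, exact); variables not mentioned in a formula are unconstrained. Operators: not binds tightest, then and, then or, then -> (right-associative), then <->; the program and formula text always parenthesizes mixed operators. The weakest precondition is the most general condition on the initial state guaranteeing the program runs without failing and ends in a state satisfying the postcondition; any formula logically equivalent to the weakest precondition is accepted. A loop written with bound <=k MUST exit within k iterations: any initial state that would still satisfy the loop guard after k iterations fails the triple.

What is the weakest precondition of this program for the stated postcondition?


Working backward. After the program, the postcondition not (cnt + tot - 9 < s + 9) must hold; in canonical form it is not (cnt + tot < s + 18).
Before s := 2*tot: not (cnt < tot + 18)
Before s := 3*tot + 5: not (cnt < tot + 18)
Before the loop (bound <=1), unroll the exhaustion recursion (WP_0 = exit-now case; WP_j = one more guarded iteration, up to j = 1):
  WP_0: (not (2*cnt = acc + tot - 4)) and (not (cnt < tot + 18))
  WP_1: (2*cnt = acc + tot - 4 -> ((not (2*cnt = acc + tot - 4)) and (not (cnt < tot + 18)))) and ((not (2*cnt = acc + tot - 4)) -> (not (cnt < tot + 18)))
So before the loop: (2*cnt = acc + tot - 4 -> ((not (2*cnt = acc + tot - 4)) and (not (cnt < tot + 18)))) and ((not (2*cnt = acc + tot - 4)) -> (not (cnt < tot + 18)))
Before tot := u + 7: (2*cnt = acc + u + 3 -> ((not (2*cnt = acc + u + 3)) and (not (cnt < u + 25)))) and ((not (2*cnt = acc + u + 3)) -> (not (cnt < u + 25)))
Answer: WP = (2*cnt = acc + u + 3 -> ((not (2*cnt = acc + u + 3)) and (not (cnt < u + 25)))) and ((not (2*cnt = acc + u + 3)) -> (not (cnt < u + 25)))


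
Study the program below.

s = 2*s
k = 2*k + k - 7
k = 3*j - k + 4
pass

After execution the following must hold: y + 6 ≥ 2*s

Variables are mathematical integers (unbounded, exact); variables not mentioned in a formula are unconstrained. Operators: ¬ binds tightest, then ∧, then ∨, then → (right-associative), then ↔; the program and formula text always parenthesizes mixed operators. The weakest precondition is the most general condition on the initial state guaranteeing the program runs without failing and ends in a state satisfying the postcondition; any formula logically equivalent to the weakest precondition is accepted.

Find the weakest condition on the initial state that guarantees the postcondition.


Working backward. After the program, the postcondition y + 6 ≥ 2*s must hold; in canonical form it is y ≥ 2*s - 6.
Before skip: y ≥ 2*s - 6
Before k := 3*j - k + 4: y ≥ 2*s - 6
Before k := 2*k + k - 7: y ≥ 2*s - 6
Before s := 2*s: y ≥ 4*s - 6
Answer: WP = y ≥ 4*s - 6


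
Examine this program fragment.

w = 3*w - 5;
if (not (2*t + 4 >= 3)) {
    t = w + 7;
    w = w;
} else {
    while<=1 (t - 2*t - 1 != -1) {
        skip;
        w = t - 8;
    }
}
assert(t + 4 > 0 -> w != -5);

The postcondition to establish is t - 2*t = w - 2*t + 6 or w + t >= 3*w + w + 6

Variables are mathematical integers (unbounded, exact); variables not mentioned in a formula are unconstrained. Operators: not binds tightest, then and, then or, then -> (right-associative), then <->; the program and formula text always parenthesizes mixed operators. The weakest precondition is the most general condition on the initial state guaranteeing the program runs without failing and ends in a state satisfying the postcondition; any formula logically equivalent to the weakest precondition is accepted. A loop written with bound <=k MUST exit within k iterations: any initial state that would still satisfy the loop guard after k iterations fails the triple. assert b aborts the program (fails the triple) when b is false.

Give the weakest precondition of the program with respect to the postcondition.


Working backward. After the program, the postcondition t - 2*t = w - 2*t + 6 or w + t >= 3*w + w + 6 must hold; in canonical form it is t = w + 6 or t >= 3*w + 6.
Before assert t + 4 > 0 -> w != -5: (t > -4 -> w != -5) and (t = w + 6 or t >= 3*w + 6)
Then branch requires (w > -11 -> w != -5) and 2*w <= 1; else branch requires (t != 0 -> ((not (t != 0)) and (t > -4 -> t != 3) and 2*t <= 18)) and ((not (t != 0)) -> ((t > -4 -> w != -5) and (t = w + 6 or t >= 3*w + 6))).
Before the if: ((not (2*t >= -1)) -> ((w > -11 -> w != -5) and 2*w <= 1)) and (2*t >= -1 -> ((t != 0 -> ((not (t != 0)) and (t > -4 -> t != 3) and 2*t <= 18)) and ((not (t != 0)) -> ((t > -4 -> w != -5) and (t = w + 6 or t >= 3*w + 6)))))
Before w := 3*w - 5: ((not (2*t >= -1)) -> ((3*w > -6 -> 3*w != 0) and 6*w <= 11)) and (2*t >= -1 -> ((t != 0 -> ((not (t != 0)) and (t > -4 -> t != 3) and 2*t <= 18)) and ((not (t != 0)) -> ((t > -4 -> 3*w != 0) and (t = 3*w + 1 or t >= 9*w - 9)))))
Answer: WP = ((not (2*t >= -1)) -> ((3*w > -6 -> 3*w != 0) and 6*w <= 11)) and (2*t >= -1 -> ((t != 0 -> ((not (t != 0)) and (t > -4 -> t != 3) and 2*t <= 18)) and ((not (t != 0)) -> ((t > -4 -> 3*w != 0) and (t = 3*w + 1 or t >= 9*w - 9)))))


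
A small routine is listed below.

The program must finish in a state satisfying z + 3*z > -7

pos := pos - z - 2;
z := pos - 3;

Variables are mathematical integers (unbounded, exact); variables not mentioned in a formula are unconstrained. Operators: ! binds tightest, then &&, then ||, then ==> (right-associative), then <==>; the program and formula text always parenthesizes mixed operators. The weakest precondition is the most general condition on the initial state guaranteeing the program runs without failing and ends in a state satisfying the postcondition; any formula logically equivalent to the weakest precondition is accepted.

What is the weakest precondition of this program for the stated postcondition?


Working backward. After the program, the postcondition z + 3*z > -7 must hold; in canonical form it is 4*z > -7.
Before z := pos - 3: 4*pos > 5
Before pos := pos - z - 2: 4*pos > 4*z + 13
Answer: WP = 4*pos > 4*z + 13


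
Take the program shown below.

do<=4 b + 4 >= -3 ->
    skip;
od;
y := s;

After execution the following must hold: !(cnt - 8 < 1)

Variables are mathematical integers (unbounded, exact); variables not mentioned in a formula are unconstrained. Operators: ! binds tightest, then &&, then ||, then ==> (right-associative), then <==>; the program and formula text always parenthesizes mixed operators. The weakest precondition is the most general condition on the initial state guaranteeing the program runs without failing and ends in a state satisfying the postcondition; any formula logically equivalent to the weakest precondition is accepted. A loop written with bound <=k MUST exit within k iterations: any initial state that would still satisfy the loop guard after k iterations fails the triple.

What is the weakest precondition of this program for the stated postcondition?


Working backward. After the program, the postcondition !(cnt - 8 < 1) must hold; in canonical form it is !(cnt < 9).
Before y := s: !(cnt < 9)
Before the loop (bound <=4), unroll the exhaustion recursion (WP_0 = exit-now case; WP_j = one more guarded iteration, up to j = 4):
  WP_0: (!(b >= -7)) && (!(cnt < 9))
  WP_1: (b >= -7 ==> ((!(b >= -7)) && (!(cnt < 9)))) && ((!(b >= -7)) ==> (!(cnt < 9)))
  WP_2: (b >= -7 ==> ((b >= -7 ==> ((!(b >= -7)) && (!(cnt < 9)))) && ((!(b >= -7)) ==> (!(cnt < 9))))) && ((!(b >= -7)) ==> (!(cnt < 9)))
  WP_3: (b >= -7 ==> ((b >= -7 ==> ((b >= -7 ==> ((!(b >= -7)) && (!(cnt < 9)))) && ((!(b >= -7)) ==> (!(cnt < 9))))) && ((!(b >= -7)) ==> (!(cnt < 9))))) && ((!(b >= -7)) ==> (!(cnt < 9)))
  WP_4: (b >= -7 ==> ((b >= -7 ==> ((b >= -7 ==> ((b >= -7 ==> ((!(b >= -7)) && (!(cnt < 9)))) && ((!(b >= -7)) ==> (!(cnt < 9))))) && ((!(b >= -7)) ==> (!(cnt < 9))))) && ((!(b >= -7)) ==> (!(cnt < 9))))) && ((!(b >= -7)) ==> (!(cnt < 9)))
So before the loop: (b >= -7 ==> ((b >= -7 ==> ((b >= -7 ==> ((b >= -7 ==> ((!(b >= -7)) && (!(cnt < 9)))) && ((!(b >= -7)) ==> (!(cnt < 9))))) && ((!(b >= -7)) ==> (!(cnt < 9))))) && ((!(b >= -7)) ==> (!(cnt < 9))))) && ((!(b >= -7)) ==> (!(cnt < 9)))
Answer: WP = (b >= -7 ==> ((b >= -7 ==> ((b >= -7 ==> ((b >= -7 ==> ((!(b >= -7)) && (!(cnt < 9)))) && ((!(b >= -7)) ==> (!(cnt < 9))))) && ((!(b >= -7)) ==> (!(cnt < 9))))) && ((!(b >= -7)) ==> (!(cnt < 9))))) && ((!(b >= -7)) ==> (!(cnt < 9)))


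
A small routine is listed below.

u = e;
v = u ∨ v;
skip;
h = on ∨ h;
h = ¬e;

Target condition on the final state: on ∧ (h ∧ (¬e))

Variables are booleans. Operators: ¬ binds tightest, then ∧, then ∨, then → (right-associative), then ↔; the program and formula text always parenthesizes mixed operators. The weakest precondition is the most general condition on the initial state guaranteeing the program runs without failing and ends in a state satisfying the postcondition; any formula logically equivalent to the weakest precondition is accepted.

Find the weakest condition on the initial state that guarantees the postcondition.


Working backward. After the program, the postcondition on ∧ (h ∧ (¬e)) must hold; in canonical form it is on ∧ h ∧ (¬e).
Before h := ¬e: on ∧ (¬e)
Before h := on ∨ h: on ∧ (¬e)
Before skip: on ∧ (¬e)
Before v := u ∨ v: on ∧ (¬e)
Before u := e: on ∧ (¬e)
Answer: WP = on ∧ (¬e)


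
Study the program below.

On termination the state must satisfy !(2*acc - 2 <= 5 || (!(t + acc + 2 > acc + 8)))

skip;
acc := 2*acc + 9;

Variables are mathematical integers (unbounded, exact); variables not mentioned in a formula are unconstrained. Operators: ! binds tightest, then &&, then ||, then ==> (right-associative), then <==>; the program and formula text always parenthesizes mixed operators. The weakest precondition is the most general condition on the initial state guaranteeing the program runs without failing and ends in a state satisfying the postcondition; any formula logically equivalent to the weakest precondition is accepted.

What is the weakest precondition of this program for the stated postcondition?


Working backward. After the program, the postcondition !(2*acc - 2 <= 5 || (!(t + acc + 2 > acc + 8))) must hold; in canonical form it is !(2*acc <= 7 || (!(t > 6))).
Before acc := 2*acc + 9: !(4*acc <= -11 || (!(t > 6)))
Before skip: !(4*acc <= -11 || (!(t > 6)))
Answer: WP = !(4*acc <= -11 || (!(t > 6)))


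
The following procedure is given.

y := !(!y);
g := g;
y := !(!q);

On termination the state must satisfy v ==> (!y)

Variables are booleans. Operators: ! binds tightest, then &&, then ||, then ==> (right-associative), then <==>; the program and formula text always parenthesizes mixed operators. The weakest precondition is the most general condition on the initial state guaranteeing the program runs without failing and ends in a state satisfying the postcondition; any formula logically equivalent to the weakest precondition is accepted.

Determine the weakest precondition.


Working backward. After the program, v ==> (!y) must hold.
Before y := !(!q): v ==> (!q)
Before g := g: v ==> (!q)
Before y := !(!y): v ==> (!q)
Answer: WP = v ==> (!q)


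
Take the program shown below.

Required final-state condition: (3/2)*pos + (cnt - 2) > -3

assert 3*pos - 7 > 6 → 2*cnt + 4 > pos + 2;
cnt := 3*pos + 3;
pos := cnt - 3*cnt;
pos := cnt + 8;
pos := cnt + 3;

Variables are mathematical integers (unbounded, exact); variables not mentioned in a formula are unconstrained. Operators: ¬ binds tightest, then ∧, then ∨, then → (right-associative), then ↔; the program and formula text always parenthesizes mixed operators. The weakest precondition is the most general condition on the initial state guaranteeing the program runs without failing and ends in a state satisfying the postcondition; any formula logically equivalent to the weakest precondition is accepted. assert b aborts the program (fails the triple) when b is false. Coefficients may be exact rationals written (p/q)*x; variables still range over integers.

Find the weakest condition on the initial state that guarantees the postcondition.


Working backward. After the program, the postcondition (3/2)*pos + (cnt - 2) > -3 must hold; in canonical form it is cnt + (3/2)*pos > -1.
Before pos := cnt + 3: (5/2)*cnt > -11/2
Before pos := cnt + 8: (5/2)*cnt > -11/2
Before pos := cnt - 3*cnt: (5/2)*cnt > -11/2
Before cnt := 3*pos + 3: (15/2)*pos > -13
Before assert 3*pos - 7 > 6 → 2*cnt + 4 > pos + 2: (3*pos > 13 → 2*cnt > pos - 2) ∧ (15/2)*pos > -13
Answer: WP = (3*pos > 13 → 2*cnt > pos - 2) ∧ (15/2)*pos > -13


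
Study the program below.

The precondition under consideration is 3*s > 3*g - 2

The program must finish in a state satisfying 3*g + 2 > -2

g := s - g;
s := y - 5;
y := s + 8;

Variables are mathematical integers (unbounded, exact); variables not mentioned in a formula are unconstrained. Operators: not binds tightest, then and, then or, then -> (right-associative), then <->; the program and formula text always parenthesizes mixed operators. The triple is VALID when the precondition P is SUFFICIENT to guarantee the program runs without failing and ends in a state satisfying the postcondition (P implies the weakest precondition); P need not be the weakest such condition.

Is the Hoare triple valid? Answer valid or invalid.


Working backward. After the program, the postcondition 3*g + 2 > -2 must hold; in canonical form it is 3*g > -4.
Before y := s + 8: 3*g > -4
Before s := y - 5: 3*g > -4
Before g := s - g: 3*s > 3*g - 4
The weakest precondition is 3*s > 3*g - 4.
Check whether 3*s > 3*g - 2 implies it.
Every state satisfying the precondition satisfies the weakest precondition: the implication holds.
Answer: valid


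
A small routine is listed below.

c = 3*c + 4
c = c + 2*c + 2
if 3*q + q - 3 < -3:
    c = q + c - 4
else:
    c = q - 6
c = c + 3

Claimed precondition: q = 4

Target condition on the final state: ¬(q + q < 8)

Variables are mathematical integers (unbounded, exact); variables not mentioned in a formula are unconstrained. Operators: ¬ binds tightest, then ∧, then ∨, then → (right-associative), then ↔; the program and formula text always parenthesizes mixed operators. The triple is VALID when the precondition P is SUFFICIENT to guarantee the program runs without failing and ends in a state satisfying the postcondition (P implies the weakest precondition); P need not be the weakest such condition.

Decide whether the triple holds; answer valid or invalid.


Working backward. After the program, the postcondition ¬(q + q < 8) must hold; in canonical form it is ¬(2*q < 8).
Before c := c + 3: ¬(2*q < 8)
Then branch requires ¬(2*q < 8); else branch requires ¬(2*q < 8).
Before the if: (4*q < 0 → (¬(2*q < 8))) ∧ ((¬(4*q < 0)) → (¬(2*q < 8)))
Before c := c + 2*c + 2: (4*q < 0 → (¬(2*q < 8))) ∧ ((¬(4*q < 0)) → (¬(2*q < 8)))
Before c := 3*c + 4: (4*q < 0 → (¬(2*q < 8))) ∧ ((¬(4*q < 0)) → (¬(2*q < 8)))
The weakest precondition is (4*q < 0 → (¬(2*q < 8))) ∧ ((¬(4*q < 0)) → (¬(2*q < 8))).
Check whether q = 4 implies it.
Every state satisfying the precondition satisfies the weakest precondition: the implication holds.
Answer: valid


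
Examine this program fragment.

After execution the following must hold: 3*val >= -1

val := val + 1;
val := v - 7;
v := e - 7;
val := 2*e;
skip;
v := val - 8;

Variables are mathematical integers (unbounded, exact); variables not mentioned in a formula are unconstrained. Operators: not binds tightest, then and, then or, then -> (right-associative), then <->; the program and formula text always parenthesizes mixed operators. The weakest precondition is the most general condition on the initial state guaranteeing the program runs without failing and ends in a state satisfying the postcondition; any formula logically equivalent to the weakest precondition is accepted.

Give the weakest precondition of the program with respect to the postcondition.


Working backward. After the program, 3*val >= -1 must hold.
Before v := val - 8: 3*val >= -1
Before skip: 3*val >= -1
Before val := 2*e: 6*e >= -1
Before v := e - 7: 6*e >= -1
Before val := v - 7: 6*e >= -1
Before val := val + 1: 6*e >= -1
Answer: WP = 6*e >= -1


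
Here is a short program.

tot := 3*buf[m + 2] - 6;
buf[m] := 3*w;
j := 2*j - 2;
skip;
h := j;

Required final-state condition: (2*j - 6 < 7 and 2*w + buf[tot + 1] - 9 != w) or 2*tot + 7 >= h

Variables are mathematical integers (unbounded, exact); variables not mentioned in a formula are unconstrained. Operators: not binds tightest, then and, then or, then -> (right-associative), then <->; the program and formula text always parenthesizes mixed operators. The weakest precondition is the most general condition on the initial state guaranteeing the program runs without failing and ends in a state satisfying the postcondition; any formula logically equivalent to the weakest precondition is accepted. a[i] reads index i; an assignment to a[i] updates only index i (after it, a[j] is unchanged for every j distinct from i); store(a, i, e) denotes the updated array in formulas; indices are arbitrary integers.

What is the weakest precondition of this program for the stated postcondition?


Working backward. After the program, the postcondition (2*j - 6 < 7 and 2*w + buf[tot + 1] - 9 != w) or 2*tot + 7 >= h must hold; in canonical form it is (2*j < 13 and buf[tot + 1] + w != 9) or 2*tot >= h - 7.
Before h := j: (2*j < 13 and buf[tot + 1] + w != 9) or 2*tot >= j - 7
Before skip: (2*j < 13 and buf[tot + 1] + w != 9) or 2*tot >= j - 7
Before j := 2*j - 2: (4*j < 17 and buf[tot + 1] + w != 9) or 2*tot >= 2*j - 9
Before buf[m] := 3*w: (4*j < 17 and store(buf, m, 3*w)[tot + 1] + w != 9) or 2*tot >= 2*j - 9
Before tot := 3*buf[m + 2] - 6: (4*j < 17 and store(buf, m, 3*w)[3*buf[m + 2] - 5] + w != 9) or 6*buf[m + 2] >= 2*j + 3
Answer: WP = (4*j < 17 and store(buf, m, 3*w)[3*buf[m + 2] - 5] + w != 9) or 6*buf[m + 2] >= 2*j + 3
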